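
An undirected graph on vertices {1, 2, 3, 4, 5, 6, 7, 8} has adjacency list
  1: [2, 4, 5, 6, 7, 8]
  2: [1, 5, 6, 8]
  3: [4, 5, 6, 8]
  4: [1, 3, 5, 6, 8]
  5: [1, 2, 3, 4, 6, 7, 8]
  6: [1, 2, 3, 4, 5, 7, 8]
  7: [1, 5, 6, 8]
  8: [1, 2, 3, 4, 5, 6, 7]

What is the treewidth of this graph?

A width-4 tree decomposition is:
Bags: B1 = {1, 4, 5, 6, 8}  B2 = {1, 2, 5, 6, 8}  B3 = {1, 5, 6, 7, 8}  B4 = {3, 4, 5, 6, 8}
Tree: B1–B2, B2–B3, B1–B4
The largest bag has 5 vertices, giving width 4; this decomposition certifies tw(G) ≤ 4. For the lower bound, the 5 vertices {1, 2, 5, 6, 8} are pairwise adjacent, and any tree decomposition puts a clique entirely inside one bag — forcing width ≥ 4. Combining the bounds, tw(G) = 4.

4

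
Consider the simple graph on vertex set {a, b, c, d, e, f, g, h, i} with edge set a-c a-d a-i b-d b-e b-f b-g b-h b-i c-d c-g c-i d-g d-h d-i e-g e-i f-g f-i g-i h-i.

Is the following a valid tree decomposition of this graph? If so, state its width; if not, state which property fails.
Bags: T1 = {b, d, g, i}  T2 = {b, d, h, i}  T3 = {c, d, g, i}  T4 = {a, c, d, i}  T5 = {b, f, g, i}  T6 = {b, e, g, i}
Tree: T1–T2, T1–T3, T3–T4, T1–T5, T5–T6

Every vertex of G appears in some bag (union = {a, b, c, d, e, f, g, h, i}); every edge is covered by a bag; and for each vertex v the set of bags containing v is connected in the bag tree. The decomposition is therefore valid. The largest bag has 4 vertices, so the width is 3.

Yes; width 3.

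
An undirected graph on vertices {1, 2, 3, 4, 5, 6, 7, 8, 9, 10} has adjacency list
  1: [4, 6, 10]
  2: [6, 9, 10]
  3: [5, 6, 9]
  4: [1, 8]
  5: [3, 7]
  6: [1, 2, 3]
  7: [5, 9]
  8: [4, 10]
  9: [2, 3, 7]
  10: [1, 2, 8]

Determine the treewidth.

A width-2 tree decomposition is:
Bags: B1 = {4, 8, 10}  B2 = {1, 4, 10}  B3 = {1, 2, 10}  B4 = {1, 2, 6}  B5 = {2, 6, 9}  B6 = {3, 6, 9}  B7 = {3, 7, 9}  B8 = {3, 5, 7}
Tree: B1–B2, B2–B3, B3–B4, B4–B5, B5–B6, B6–B7, B7–B8
The largest bag has 3 vertices, giving width 2; this decomposition certifies tw(G) ≤ 2. For the lower bound, G contains the cycle 8–4–1–10–8, so G is not a forest; only forests have treewidth ≤ 1, hence tw(G) ≥ 2. Hence tw(G) = 2 exactly.

2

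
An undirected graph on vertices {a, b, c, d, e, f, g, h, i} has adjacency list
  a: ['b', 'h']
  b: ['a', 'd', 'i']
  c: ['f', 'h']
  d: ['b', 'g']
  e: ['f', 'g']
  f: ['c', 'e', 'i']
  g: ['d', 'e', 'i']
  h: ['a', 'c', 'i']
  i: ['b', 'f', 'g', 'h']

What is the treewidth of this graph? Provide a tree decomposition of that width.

Treewidth 3.
One optimal decomposition is:
Bags: B1 = {a, b, d, g}  B2 = {a, b, g, i}  B3 = {a, g, h, i}  B4 = {e, g, h, i}  B5 = {e, f, h, i}  B6 = {c, e, f, h}
Tree: B1–B2, B2–B3, B3–B4, B4–B5, B5–B6

The largest bag has 4 vertices, giving width 3; this decomposition certifies tw(G) ≤ 3. For the lower bound: the 4 vertex sets {a,b,d}, {g}, {i}, {c,e,f,h} are disjoint, each induces a connected subgraph, and every pair is joined by at least one edge of G. Contracting each set to a single vertex therefore yields K_{4} as a minor, and since treewidth is minor-monotone, tw(G) ≥ tw(K_{4}) = 3. Hence tw(G) = 3 exactly.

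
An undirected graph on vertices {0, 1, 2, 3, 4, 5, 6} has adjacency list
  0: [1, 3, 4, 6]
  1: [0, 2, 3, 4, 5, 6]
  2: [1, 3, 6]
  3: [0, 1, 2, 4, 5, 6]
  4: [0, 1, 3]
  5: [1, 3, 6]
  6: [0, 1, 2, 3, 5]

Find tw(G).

3

A width-3 tree decomposition is:
Bags: B1 = {0, 1, 3, 4}  B2 = {0, 1, 3, 6}  B3 = {1, 2, 3, 6}  B4 = {1, 3, 5, 6}
Tree: B1–B2, B2–B3, B2–B4
Every bag has size at most 4, so the width is 4 − 1 = 3 and tw(G) ≤ 3. For the lower bound, the 4 vertices {0, 1, 3, 4} are pairwise adjacent, and any tree decomposition puts a clique entirely inside one bag — forcing width ≥ 3. Therefore the treewidth is 3.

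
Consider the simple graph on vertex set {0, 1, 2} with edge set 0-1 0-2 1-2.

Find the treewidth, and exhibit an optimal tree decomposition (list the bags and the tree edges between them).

With just one bag of size 3, the width is 3 − 1 = 2, so tw(G) ≤ 2. Conversely, {0, 1, 2} is a clique of size 3, and the vertices of any clique must share a bag in every tree decomposition; so some bag has ≥ 3 vertices and tw(G) ≥ 2. Combining the bounds, tw(G) = 2.

Treewidth 2.
One optimal decomposition is:
Bags: B1 = {0, 1, 2}
Tree: (single bag)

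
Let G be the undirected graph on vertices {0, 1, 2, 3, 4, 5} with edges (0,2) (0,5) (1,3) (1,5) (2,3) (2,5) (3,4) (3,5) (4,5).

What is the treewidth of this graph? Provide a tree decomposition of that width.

Treewidth 2.
One such decomposition:
Bags: B1 = {3, 4, 5}  B2 = {2, 3, 5}  B3 = {1, 3, 5}  B4 = {0, 2, 5}
Tree: B1–B2, B1–B3, B2–B4

Each bag holds 3 vertices, so the decomposition has width 2, which upper-bounds the treewidth. On the other hand G contains the 3-clique {0, 2, 5}. A clique must lie in a single bag of any decomposition, so no decomposition can have width below 2. The upper and lower bounds meet at 2, so that is the treewidth.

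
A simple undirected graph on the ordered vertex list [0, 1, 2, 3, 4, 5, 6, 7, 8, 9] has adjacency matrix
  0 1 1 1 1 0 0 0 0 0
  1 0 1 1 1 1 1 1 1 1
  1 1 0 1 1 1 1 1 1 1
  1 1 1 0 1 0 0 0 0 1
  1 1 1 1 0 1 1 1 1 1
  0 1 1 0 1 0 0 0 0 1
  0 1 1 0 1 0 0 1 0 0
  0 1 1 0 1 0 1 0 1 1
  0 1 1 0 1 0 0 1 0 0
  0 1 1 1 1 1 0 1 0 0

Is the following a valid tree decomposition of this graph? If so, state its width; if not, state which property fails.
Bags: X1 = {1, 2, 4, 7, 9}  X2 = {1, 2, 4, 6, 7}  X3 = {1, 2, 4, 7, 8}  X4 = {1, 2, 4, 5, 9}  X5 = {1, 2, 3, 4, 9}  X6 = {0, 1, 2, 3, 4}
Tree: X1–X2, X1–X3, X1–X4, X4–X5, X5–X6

Yes; width 4.

Vertex coverage: the bags together contain {0, 1, 2, 3, 4, 5, 6, 7, 8, 9}, the full vertex set. Edge coverage: each edge of G has both endpoints in at least one bag. Running intersection: for every vertex, the bags containing it form a connected subtree. All three properties hold, so this is a valid tree decomposition of width max|bag| − 1 = 4, and hence tw(G) ≤ 4.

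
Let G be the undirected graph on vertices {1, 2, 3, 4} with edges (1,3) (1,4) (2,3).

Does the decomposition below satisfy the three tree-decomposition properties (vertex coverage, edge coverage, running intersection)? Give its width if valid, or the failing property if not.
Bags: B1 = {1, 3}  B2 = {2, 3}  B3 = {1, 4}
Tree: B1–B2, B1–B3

Vertex coverage: the bags together contain {1, 2, 3, 4}, the full vertex set. Edge coverage: each edge of G has both endpoints in at least one bag. Running intersection: for every vertex, the bags containing it form a connected subtree. All three properties hold, so this is a valid tree decomposition of width max|bag| − 1 = 1, and hence tw(G) ≤ 1.

Yes; width 1.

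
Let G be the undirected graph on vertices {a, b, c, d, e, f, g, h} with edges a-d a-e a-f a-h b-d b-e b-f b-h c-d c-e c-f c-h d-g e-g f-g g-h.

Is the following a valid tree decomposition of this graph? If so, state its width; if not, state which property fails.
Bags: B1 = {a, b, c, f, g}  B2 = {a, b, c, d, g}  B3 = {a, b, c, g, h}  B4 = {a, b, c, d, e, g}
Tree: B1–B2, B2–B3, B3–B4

No — bags containing vertex d are not connected in the tree.

A tree decomposition must satisfy three properties: every vertex lies in some bag; for every edge, both endpoints lie together in some bag; and for every vertex, the bags containing it form a connected subtree. Here bags containing vertex d are not connected in the tree, so the decomposition is invalid.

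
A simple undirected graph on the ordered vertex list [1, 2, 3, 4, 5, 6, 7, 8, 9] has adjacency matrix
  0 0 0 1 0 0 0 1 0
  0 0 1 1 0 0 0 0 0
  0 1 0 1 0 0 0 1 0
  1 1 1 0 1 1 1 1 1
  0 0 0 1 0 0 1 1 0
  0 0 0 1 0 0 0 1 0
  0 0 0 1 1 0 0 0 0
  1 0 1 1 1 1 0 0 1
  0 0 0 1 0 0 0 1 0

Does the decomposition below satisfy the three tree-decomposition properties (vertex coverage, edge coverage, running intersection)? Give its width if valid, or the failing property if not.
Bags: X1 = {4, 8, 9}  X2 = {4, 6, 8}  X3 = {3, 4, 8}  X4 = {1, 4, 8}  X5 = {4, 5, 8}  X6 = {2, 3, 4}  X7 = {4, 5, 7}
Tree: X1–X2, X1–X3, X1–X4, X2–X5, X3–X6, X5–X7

Checking the three conditions: (i) the bags cover all of {1, 2, 3, 4, 5, 6, 7, 8, 9}; (ii) for each edge, some bag contains both endpoints; (iii) the bags containing any fixed vertex form a subtree. All hold, so the decomposition is valid with width 3 − 1 = 2.

Yes; width 2.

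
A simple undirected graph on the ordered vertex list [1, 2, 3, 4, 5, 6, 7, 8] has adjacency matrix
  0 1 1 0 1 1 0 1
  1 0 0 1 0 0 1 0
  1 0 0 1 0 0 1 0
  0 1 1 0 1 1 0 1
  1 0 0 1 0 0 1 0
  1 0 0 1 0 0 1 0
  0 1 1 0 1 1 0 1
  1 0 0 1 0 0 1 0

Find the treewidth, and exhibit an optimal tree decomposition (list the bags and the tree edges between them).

The largest bag has 4 vertices, giving width 3; this decomposition certifies tw(G) ≤ 3. For the lower bound: the 4 vertex sets {2,4}, {6,7}, {1}, {3} are disjoint, each induces a connected subgraph, and every pair is joined by at least one edge of G. Contracting each set to a single vertex therefore yields K_{4} as a minor, and since treewidth is minor-monotone, tw(G) ≥ tw(K_{4}) = 3. Hence tw(G) = 3 exactly.

Treewidth 3.
One optimal decomposition is:
Bags: B1 = {1, 2, 4, 7}  B2 = {1, 4, 6, 7}  B3 = {1, 3, 4, 7}  B4 = {1, 4, 7, 8}  B5 = {1, 4, 5, 7}
Tree: B1–B2, B2–B3, B3–B4, B4–B5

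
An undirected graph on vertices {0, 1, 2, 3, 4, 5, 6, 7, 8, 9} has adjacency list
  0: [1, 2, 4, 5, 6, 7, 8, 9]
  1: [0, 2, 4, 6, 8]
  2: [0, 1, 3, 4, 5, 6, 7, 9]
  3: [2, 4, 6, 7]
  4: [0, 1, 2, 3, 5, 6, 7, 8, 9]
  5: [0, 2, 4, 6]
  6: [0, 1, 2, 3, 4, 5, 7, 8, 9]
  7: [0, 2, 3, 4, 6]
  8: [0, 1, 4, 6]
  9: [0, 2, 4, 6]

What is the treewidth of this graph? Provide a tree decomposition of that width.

Treewidth 4.
Bags: B1 = {0, 1, 2, 4, 6}  B2 = {0, 2, 4, 5, 6}  B3 = {0, 2, 4, 6, 7}  B4 = {0, 1, 4, 6, 8}  B5 = {0, 2, 4, 6, 9}  B6 = {2, 3, 4, 6, 7}
Tree: B1–B2, B1–B3, B1–B4, B1–B5, B3–B6

Each bag holds 5 vertices, so the decomposition has width 4, which upper-bounds the treewidth. Conversely, {0, 1, 4, 6, 8} is a clique of size 5, and the vertices of any clique must share a bag in every tree decomposition; so some bag has ≥ 5 vertices and tw(G) ≥ 4. Hence tw(G) = 4 exactly.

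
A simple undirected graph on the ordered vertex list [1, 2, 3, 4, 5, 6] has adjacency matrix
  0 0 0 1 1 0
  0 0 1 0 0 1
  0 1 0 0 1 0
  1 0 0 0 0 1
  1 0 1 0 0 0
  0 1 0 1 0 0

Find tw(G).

2

A width-2 tree decomposition is:
Bags: B1 = {2, 3, 6}  B2 = {3, 4, 6}  B3 = {1, 3, 4}  B4 = {1, 3, 5}
Tree: B1–B2, B2–B3, B3–B4
Each bag holds 3 vertices, so the decomposition has width 2, which upper-bounds the treewidth. Since 3–2–6–4–1–5–3 is a cycle in G, G is not acyclic. Forests are exactly the graphs of treewidth ≤ 1, so tw(G) ≥ 2. Therefore the treewidth is 2.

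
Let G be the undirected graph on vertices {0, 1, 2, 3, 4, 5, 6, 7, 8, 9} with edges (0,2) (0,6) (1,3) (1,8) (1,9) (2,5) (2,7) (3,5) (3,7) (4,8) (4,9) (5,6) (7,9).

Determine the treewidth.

A width-2 tree decomposition is:
Bags: B1 = {1, 4, 8}  B2 = {1, 4, 9}  B3 = {1, 3, 9}  B4 = {3, 7, 9}  B5 = {3, 5, 7}  B6 = {2, 5, 7}  B7 = {2, 5, 6}  B8 = {0, 2, 6}
Tree: B1–B2, B2–B3, B3–B4, B4–B5, B5–B6, B6–B7, B7–B8
Every bag has size at most 3, so the width is 3 − 1 = 2 and tw(G) ≤ 2. The edges 8–4–9–1–8 form a cycle, so G is not a tree and its treewidth is at least 2. Combining the bounds, tw(G) = 2.

2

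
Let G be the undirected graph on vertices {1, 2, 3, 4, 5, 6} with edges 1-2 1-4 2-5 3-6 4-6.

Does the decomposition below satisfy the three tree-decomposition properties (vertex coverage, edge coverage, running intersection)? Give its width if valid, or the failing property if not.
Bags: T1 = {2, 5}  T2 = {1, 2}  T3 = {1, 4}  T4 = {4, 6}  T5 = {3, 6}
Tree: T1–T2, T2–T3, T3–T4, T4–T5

Yes; width 1.

Vertex coverage: the bags together contain {1, 2, 3, 4, 5, 6}, the full vertex set. Edge coverage: each edge of G has both endpoints in at least one bag. Running intersection: for every vertex, the bags containing it form a connected subtree. All three properties hold, so this is a valid tree decomposition of width max|bag| − 1 = 1, and hence tw(G) ≤ 1.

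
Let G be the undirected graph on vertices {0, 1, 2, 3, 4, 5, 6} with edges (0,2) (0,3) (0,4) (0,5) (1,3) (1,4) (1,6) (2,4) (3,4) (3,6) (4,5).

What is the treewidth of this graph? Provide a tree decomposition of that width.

Treewidth 2.
Bags: B1 = {0, 3, 4}  B2 = {1, 3, 4}  B3 = {1, 3, 6}  B4 = {0, 4, 5}  B5 = {0, 2, 4}
Tree: B1–B2, B2–B3, B1–B4, B1–B5

Each bag holds 3 vertices, so the decomposition has width 2, which upper-bounds the treewidth. Conversely, {0, 2, 4} is a clique of size 3, and the vertices of any clique must share a bag in every tree decomposition; so some bag has ≥ 3 vertices and tw(G) ≥ 2. The upper and lower bounds meet at 2, so that is the treewidth.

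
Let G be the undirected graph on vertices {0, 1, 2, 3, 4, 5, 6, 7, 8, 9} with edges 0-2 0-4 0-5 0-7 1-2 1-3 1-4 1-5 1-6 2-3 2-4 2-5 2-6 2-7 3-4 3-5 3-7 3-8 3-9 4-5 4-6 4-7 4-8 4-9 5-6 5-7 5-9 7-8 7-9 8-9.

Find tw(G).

4

A width-4 tree decomposition is:
Bags: B1 = {3, 4, 7, 8, 9}  B2 = {3, 4, 5, 7, 9}  B3 = {2, 3, 4, 5, 7}  B4 = {1, 2, 3, 4, 5}  B5 = {1, 2, 4, 5, 6}  B6 = {0, 2, 4, 5, 7}
Tree: B1–B2, B2–B3, B3–B4, B4–B5, B3–B6
The largest bag has 5 vertices, giving width 4; this decomposition certifies tw(G) ≤ 4. On the other hand G contains the 5-clique {3, 4, 7, 8, 9}. A clique must lie in a single bag of any decomposition, so no decomposition can have width below 4. Hence tw(G) = 4 exactly.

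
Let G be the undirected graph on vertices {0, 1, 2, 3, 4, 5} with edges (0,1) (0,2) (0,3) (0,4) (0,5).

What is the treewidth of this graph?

1

A width-1 tree decomposition is:
Bags: B1 = {0, 3}  B2 = {0, 5}  B3 = {0, 4}  B4 = {0, 2}  B5 = {0, 1}
Tree: B1–B2, B2–B3, B3–B4, B3–B5
Every bag has size at most 2, so the width is 2 − 1 = 1 and tw(G) ≤ 1. G has an edge, so its treewidth is at least 1. Therefore the treewidth is 1.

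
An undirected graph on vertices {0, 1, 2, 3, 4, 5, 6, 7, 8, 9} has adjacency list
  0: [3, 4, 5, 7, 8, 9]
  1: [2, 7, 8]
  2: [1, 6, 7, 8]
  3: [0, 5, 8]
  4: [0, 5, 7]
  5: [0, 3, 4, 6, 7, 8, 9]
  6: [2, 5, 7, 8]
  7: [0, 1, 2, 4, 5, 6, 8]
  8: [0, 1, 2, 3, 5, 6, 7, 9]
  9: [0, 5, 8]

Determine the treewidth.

A width-3 tree decomposition is:
Bags: B1 = {0, 5, 7, 8}  B2 = {5, 6, 7, 8}  B3 = {0, 5, 8, 9}  B4 = {0, 4, 5, 7}  B5 = {2, 6, 7, 8}  B6 = {0, 3, 5, 8}  B7 = {1, 2, 7, 8}
Tree: B1–B2, B1–B3, B1–B4, B2–B5, B1–B6, B5–B7
Each bag holds 4 vertices, so the decomposition has width 3, which upper-bounds the treewidth. On the other hand G contains the 4-clique {1, 2, 7, 8}. A clique must lie in a single bag of any decomposition, so no decomposition can have width below 3. Combining the bounds, tw(G) = 3.

3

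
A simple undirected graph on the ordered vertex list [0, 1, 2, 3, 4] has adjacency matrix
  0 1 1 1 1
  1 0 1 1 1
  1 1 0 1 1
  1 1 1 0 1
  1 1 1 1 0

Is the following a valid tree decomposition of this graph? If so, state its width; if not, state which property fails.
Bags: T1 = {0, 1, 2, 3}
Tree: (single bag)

A tree decomposition must satisfy three properties: every vertex lies in some bag; for every edge, both endpoints lie together in some bag; and for every vertex, the bags containing it form a connected subtree. Here vertex 4 appears in no bag, so the decomposition is invalid.

No — vertex 4 appears in no bag.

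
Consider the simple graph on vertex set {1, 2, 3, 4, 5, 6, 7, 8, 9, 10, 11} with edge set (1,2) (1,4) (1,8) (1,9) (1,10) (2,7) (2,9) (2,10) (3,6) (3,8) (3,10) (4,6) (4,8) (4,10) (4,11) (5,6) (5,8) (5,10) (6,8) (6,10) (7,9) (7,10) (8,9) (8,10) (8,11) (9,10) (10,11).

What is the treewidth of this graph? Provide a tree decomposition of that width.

Each bag holds 4 vertices, so the decomposition has width 3, which upper-bounds the treewidth. For the lower bound, the 4 vertices {1, 8, 9, 10} are pairwise adjacent, and any tree decomposition puts a clique entirely inside one bag — forcing width ≥ 3. Therefore the treewidth is 3.

Treewidth 3.
Bags: B1 = {4, 6, 8, 10}  B2 = {1, 4, 8, 10}  B3 = {3, 6, 8, 10}  B4 = {4, 8, 10, 11}  B5 = {1, 8, 9, 10}  B6 = {1, 2, 9, 10}  B7 = {2, 7, 9, 10}  B8 = {5, 6, 8, 10}
Tree: B1–B2, B1–B3, B2–B4, B2–B5, B5–B6, B6–B7, B1–B8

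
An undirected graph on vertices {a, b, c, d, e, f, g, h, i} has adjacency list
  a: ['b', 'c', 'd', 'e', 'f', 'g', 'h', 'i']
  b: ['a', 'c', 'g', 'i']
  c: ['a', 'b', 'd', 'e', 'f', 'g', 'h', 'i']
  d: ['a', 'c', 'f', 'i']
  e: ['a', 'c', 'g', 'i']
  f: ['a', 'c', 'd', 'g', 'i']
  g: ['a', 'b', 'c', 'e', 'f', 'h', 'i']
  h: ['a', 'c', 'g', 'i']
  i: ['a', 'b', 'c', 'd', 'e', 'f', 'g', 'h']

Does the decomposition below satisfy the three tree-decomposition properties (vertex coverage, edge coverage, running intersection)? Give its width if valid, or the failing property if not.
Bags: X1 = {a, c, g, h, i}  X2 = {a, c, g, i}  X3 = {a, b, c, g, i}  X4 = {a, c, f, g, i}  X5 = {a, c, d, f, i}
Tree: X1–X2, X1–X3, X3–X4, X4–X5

A tree decomposition must satisfy three properties: every vertex lies in some bag; for every edge, both endpoints lie together in some bag; and for every vertex, the bags containing it form a connected subtree. Here vertex e appears in no bag, so the decomposition is invalid.

No — vertex e appears in no bag.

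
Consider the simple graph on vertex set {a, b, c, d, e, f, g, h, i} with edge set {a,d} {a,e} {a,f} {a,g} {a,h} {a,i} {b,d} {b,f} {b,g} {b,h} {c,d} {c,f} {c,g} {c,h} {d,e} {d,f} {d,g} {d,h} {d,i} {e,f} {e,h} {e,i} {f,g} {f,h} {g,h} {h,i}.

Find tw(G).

A width-4 tree decomposition is:
Bags: B1 = {a, d, e, f, h}  B2 = {a, d, f, g, h}  B3 = {a, d, e, h, i}  B4 = {c, d, f, g, h}  B5 = {b, d, f, g, h}
Tree: B1–B2, B1–B3, B2–B4, B4–B5
The largest bag has 5 vertices, giving width 4; this decomposition certifies tw(G) ≤ 4. Conversely, {c, d, f, g, h} is a clique of size 5, and the vertices of any clique must share a bag in every tree decomposition; so some bag has ≥ 5 vertices and tw(G) ≥ 4. Combining the bounds, tw(G) = 4.

4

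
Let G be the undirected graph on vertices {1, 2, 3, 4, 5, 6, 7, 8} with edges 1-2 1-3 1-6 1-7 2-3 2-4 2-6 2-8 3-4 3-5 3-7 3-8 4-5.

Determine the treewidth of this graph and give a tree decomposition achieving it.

The largest bag has 3 vertices, giving width 2; this decomposition certifies tw(G) ≤ 2. Conversely, {2, 3, 8} is a clique of size 3, and the vertices of any clique must share a bag in every tree decomposition; so some bag has ≥ 3 vertices and tw(G) ≥ 2. The upper and lower bounds meet at 2, so that is the treewidth.

Treewidth 2.
One such decomposition:
Bags: B1 = {1, 2, 3}  B2 = {1, 2, 6}  B3 = {1, 3, 7}  B4 = {2, 3, 8}  B5 = {2, 3, 4}  B6 = {3, 4, 5}
Tree: B1–B2, B1–B3, B1–B4, B4–B5, B5–B6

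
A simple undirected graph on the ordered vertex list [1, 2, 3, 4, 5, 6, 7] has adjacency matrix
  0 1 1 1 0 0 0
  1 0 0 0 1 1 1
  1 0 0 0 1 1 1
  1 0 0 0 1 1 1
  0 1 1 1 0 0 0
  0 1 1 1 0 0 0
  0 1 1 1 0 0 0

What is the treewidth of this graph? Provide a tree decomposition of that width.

Each bag holds 4 vertices, so the decomposition has width 3, which upper-bounds the treewidth. For the lower bound: the 4 vertex sets {3,6}, {4,5}, {2}, {7} are disjoint, each induces a connected subgraph, and every pair is joined by at least one edge of G. Contracting each set to a single vertex therefore yields K_{4} as a minor, and since treewidth is minor-monotone, tw(G) ≥ tw(K_{4}) = 3. Therefore the treewidth is 3.

Treewidth 3.
One optimal decomposition is:
Bags: B1 = {2, 3, 4, 6}  B2 = {2, 3, 4, 5}  B3 = {2, 3, 4, 7}  B4 = {1, 2, 3, 4}
Tree: B1–B2, B2–B3, B3–B4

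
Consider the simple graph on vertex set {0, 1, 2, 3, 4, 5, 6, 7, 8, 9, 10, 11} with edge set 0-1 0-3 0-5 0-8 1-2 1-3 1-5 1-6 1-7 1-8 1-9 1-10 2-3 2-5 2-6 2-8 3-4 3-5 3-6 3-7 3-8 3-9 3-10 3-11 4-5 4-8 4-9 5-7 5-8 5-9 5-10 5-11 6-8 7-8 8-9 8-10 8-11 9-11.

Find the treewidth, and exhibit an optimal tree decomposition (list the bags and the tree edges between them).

Each bag holds 5 vertices, so the decomposition has width 4, which upper-bounds the treewidth. For the lower bound, the 5 vertices {0, 1, 3, 5, 8} are pairwise adjacent, and any tree decomposition puts a clique entirely inside one bag — forcing width ≥ 4. Hence tw(G) = 4 exactly.

Treewidth 4.
One such decomposition:
Bags: B1 = {1, 2, 3, 5, 8}  B2 = {1, 3, 5, 8, 9}  B3 = {1, 2, 3, 6, 8}  B4 = {1, 3, 5, 8, 10}  B5 = {1, 3, 5, 7, 8}  B6 = {3, 5, 8, 9, 11}  B7 = {3, 4, 5, 8, 9}  B8 = {0, 1, 3, 5, 8}
Tree: B1–B2, B1–B3, B1–B4, B4–B5, B2–B6, B6–B7, B5–B8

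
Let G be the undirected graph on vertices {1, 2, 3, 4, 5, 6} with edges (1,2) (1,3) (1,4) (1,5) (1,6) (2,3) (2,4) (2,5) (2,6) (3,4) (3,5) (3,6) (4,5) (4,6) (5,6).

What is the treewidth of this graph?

A width-5 tree decomposition is:
Bags: B1 = {1, 2, 3, 4, 5, 6}
Tree: (single bag)
A single bag containing all 6 vertices is trivially a valid decomposition of width 5. Conversely, {1, 2, 3, 4, 5, 6} is a clique of size 6, and the vertices of any clique must share a bag in every tree decomposition; so some bag has ≥ 6 vertices and tw(G) ≥ 5. The upper and lower bounds meet at 5, so that is the treewidth.

5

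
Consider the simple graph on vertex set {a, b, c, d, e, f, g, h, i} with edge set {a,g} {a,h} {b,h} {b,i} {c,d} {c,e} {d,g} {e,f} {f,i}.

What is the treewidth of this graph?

2

A width-2 tree decomposition is:
Bags: B1 = {a, g, h}  B2 = {b, g, h}  B3 = {b, g, i}  B4 = {f, g, i}  B5 = {e, f, g}  B6 = {c, e, g}  B7 = {c, d, g}
Tree: B1–B2, B2–B3, B3–B4, B4–B5, B5–B6, B6–B7
Every bag has size at most 3, so the width is 3 − 1 = 2 and tw(G) ≤ 2. Since g–a–h–b–i–f–e–c–d–g is a cycle in G, G is not acyclic. Forests are exactly the graphs of treewidth ≤ 1, so tw(G) ≥ 2. The upper and lower bounds meet at 2, so that is the treewidth.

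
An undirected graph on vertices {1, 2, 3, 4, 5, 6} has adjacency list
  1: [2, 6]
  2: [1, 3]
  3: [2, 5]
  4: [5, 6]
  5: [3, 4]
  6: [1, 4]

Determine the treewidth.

A width-2 tree decomposition is:
Bags: B1 = {2, 3, 5}  B2 = {1, 2, 5}  B3 = {1, 5, 6}  B4 = {4, 5, 6}
Tree: B1–B2, B2–B3, B3–B4
The largest bag has 3 vertices, giving width 2; this decomposition certifies tw(G) ≤ 2. The edges 5–3–2–1–6–4–5 form a cycle, so G is not a tree and its treewidth is at least 2. The upper and lower bounds meet at 2, so that is the treewidth.

2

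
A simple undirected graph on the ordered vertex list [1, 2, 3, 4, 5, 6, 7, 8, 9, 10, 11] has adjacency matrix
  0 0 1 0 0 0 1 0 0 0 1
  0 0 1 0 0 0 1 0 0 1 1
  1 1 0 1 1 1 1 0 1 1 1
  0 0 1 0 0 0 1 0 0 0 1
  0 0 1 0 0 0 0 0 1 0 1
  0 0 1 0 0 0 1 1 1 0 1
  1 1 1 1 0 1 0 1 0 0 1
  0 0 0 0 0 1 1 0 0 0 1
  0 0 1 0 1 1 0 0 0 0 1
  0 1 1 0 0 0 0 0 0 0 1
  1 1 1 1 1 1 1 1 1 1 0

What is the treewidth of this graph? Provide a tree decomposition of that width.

Each bag holds 4 vertices, so the decomposition has width 3, which upper-bounds the treewidth. Conversely, {6, 7, 8, 11} is a clique of size 4, and the vertices of any clique must share a bag in every tree decomposition; so some bag has ≥ 4 vertices and tw(G) ≥ 3. Combining the bounds, tw(G) = 3.

Treewidth 3.
Bags: B1 = {1, 3, 7, 11}  B2 = {2, 3, 7, 11}  B3 = {3, 6, 7, 11}  B4 = {6, 7, 8, 11}  B5 = {2, 3, 10, 11}  B6 = {3, 6, 9, 11}  B7 = {3, 4, 7, 11}  B8 = {3, 5, 9, 11}
Tree: B1–B2, B2–B3, B3–B4, B2–B5, B3–B6, B1–B7, B6–B8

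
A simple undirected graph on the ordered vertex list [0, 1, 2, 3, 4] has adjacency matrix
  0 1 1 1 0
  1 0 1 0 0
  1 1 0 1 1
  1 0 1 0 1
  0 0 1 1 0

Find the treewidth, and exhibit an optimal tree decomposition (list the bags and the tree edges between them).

The largest bag has 3 vertices, giving width 2; this decomposition certifies tw(G) ≤ 2. On the other hand G contains the 3-clique {0, 1, 2}. A clique must lie in a single bag of any decomposition, so no decomposition can have width below 2. Combining the bounds, tw(G) = 2.

Treewidth 2.
One such decomposition:
Bags: B1 = {0, 2, 3}  B2 = {0, 1, 2}  B3 = {2, 3, 4}
Tree: B1–B2, B1–B3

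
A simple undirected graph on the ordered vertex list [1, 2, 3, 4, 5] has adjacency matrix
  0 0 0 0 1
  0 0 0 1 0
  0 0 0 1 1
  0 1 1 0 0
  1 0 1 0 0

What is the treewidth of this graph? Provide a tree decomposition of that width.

Treewidth 1.
One optimal decomposition is:
Bags: B1 = {3, 4}  B2 = {2, 4}  B3 = {3, 5}  B4 = {1, 5}
Tree: B1–B2, B1–B3, B3–B4

The largest bag has 2 vertices, giving width 1; this decomposition certifies tw(G) ≤ 1. Any graph with an edge has treewidth ≥ 1, and G has the edge 4–3. Combining the bounds, tw(G) = 1.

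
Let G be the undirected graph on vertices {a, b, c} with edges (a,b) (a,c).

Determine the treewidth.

1

A width-1 tree decomposition is:
Bags: B1 = {a, c}  B2 = {a, b}
Tree: B1–B2
Each bag holds 2 vertices, so the decomposition has width 1, which upper-bounds the treewidth. G has an edge, so its treewidth is at least 1. Therefore the treewidth is 1.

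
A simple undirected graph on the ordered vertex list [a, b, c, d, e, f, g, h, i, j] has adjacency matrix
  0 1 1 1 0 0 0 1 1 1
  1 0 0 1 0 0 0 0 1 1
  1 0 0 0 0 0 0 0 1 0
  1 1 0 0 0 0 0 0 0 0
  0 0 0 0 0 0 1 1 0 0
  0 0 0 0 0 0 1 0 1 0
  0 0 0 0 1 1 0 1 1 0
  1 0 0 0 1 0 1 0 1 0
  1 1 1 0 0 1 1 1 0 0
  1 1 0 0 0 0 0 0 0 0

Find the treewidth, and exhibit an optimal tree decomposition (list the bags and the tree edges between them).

Treewidth 2.
One optimal decomposition is:
Bags: B1 = {g, h, i}  B2 = {a, h, i}  B3 = {a, b, i}  B4 = {e, g, h}  B5 = {a, b, d}  B6 = {a, c, i}  B7 = {f, g, i}  B8 = {a, b, j}
Tree: B1–B2, B2–B3, B1–B4, B3–B5, B3–B6, B1–B7, B5–B8

The largest bag has 3 vertices, giving width 2; this decomposition certifies tw(G) ≤ 2. For the lower bound, the 3 vertices {a, b, d} are pairwise adjacent, and any tree decomposition puts a clique entirely inside one bag — forcing width ≥ 2. The upper and lower bounds meet at 2, so that is the treewidth.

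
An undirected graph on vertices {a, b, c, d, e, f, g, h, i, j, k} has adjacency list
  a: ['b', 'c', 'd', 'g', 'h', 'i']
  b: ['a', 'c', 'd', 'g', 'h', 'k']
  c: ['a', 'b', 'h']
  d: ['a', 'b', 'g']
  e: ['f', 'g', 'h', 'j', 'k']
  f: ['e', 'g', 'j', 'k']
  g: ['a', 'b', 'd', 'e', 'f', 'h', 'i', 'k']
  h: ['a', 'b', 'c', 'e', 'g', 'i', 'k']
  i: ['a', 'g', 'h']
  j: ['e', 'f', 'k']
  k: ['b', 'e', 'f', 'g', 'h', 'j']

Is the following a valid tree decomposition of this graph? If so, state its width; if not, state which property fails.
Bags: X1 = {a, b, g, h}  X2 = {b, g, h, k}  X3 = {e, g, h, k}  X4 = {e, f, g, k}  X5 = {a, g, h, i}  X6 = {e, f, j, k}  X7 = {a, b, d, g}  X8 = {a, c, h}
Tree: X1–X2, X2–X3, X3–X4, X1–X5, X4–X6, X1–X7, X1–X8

A tree decomposition must satisfy three properties: every vertex lies in some bag; for every edge, both endpoints lie together in some bag; and for every vertex, the bags containing it form a connected subtree. Here edge (b,c) lies in no bag, so the decomposition is invalid.

No — edge (b,c) lies in no bag.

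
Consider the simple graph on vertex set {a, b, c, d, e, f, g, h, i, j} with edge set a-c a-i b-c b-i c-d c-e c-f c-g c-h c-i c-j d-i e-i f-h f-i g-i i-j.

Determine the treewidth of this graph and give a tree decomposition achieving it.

The largest bag has 3 vertices, giving width 2; this decomposition certifies tw(G) ≤ 2. For the lower bound, the 3 vertices {c, f, h} are pairwise adjacent, and any tree decomposition puts a clique entirely inside one bag — forcing width ≥ 2. Combining the bounds, tw(G) = 2.

Treewidth 2.
One such decomposition:
Bags: B1 = {c, f, i}  B2 = {c, d, i}  B3 = {c, e, i}  B4 = {b, c, i}  B5 = {c, f, h}  B6 = {c, g, i}  B7 = {a, c, i}  B8 = {c, i, j}
Tree: B1–B2, B2–B3, B1–B4, B1–B5, B3–B6, B4–B7, B3–B8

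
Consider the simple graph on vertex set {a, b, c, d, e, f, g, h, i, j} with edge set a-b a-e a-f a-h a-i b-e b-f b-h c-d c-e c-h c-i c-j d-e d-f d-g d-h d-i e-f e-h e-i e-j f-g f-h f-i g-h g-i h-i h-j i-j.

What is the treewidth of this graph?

A width-4 tree decomposition is:
Bags: B1 = {d, f, g, h, i}  B2 = {d, e, f, h, i}  B3 = {c, d, e, h, i}  B4 = {a, e, f, h, i}  B5 = {a, b, e, f, h}  B6 = {c, e, h, i, j}
Tree: B1–B2, B2–B3, B2–B4, B4–B5, B3–B6
Each bag holds 5 vertices, so the decomposition has width 4, which upper-bounds the treewidth. Conversely, {a, b, e, f, h} is a clique of size 5, and the vertices of any clique must share a bag in every tree decomposition; so some bag has ≥ 5 vertices and tw(G) ≥ 4. The upper and lower bounds meet at 4, so that is the treewidth.

4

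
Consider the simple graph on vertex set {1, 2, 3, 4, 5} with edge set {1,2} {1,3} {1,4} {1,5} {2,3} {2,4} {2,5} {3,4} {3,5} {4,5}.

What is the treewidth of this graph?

A width-4 tree decomposition is:
Bags: B1 = {1, 2, 3, 4, 5}
Tree: (single bag)
With just one bag of size 5, the width is 5 − 1 = 4, so tw(G) ≤ 4. On the other hand G contains the 5-clique {1, 2, 3, 4, 5}. A clique must lie in a single bag of any decomposition, so no decomposition can have width below 4. Therefore the treewidth is 4.

4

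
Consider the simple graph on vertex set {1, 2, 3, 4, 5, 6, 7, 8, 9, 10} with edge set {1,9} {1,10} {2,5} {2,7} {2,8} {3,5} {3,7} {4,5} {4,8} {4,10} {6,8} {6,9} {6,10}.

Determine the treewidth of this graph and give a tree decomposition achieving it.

Treewidth 2.
Bags: B1 = {1, 6, 9}  B2 = {1, 6, 10}  B3 = {6, 8, 10}  B4 = {4, 8, 10}  B5 = {2, 4, 8}  B6 = {2, 4, 5}  B7 = {2, 5, 7}  B8 = {3, 5, 7}
Tree: B1–B2, B2–B3, B3–B4, B4–B5, B5–B6, B6–B7, B7–B8

The largest bag has 3 vertices, giving width 2; this decomposition certifies tw(G) ≤ 2. Since 9–1–10–6–9 is a cycle in G, G is not acyclic. Forests are exactly the graphs of treewidth ≤ 1, so tw(G) ≥ 2. Hence tw(G) = 2 exactly.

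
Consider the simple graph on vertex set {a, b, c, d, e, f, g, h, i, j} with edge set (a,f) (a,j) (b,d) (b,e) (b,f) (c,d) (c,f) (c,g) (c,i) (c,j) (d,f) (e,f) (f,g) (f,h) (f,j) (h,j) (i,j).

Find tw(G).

2

A width-2 tree decomposition is:
Bags: B1 = {c, f, j}  B2 = {c, f, g}  B3 = {f, h, j}  B4 = {c, d, f}  B5 = {a, f, j}  B6 = {b, d, f}  B7 = {c, i, j}  B8 = {b, e, f}
Tree: B1–B2, B1–B3, B1–B4, B3–B5, B4–B6, B1–B7, B6–B8
Each bag holds 3 vertices, so the decomposition has width 2, which upper-bounds the treewidth. For the lower bound, the 3 vertices {f, h, j} are pairwise adjacent, and any tree decomposition puts a clique entirely inside one bag — forcing width ≥ 2. Therefore the treewidth is 2.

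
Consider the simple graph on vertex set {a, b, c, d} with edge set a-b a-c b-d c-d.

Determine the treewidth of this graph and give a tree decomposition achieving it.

Treewidth 2.
One such decomposition:
Bags: B1 = {a, c, d}  B2 = {a, b, d}
Tree: B1–B2

Each bag holds 3 vertices, so the decomposition has width 2, which upper-bounds the treewidth. For the lower bound, G contains the cycle d–c–a–b–d, so G is not a forest; only forests have treewidth ≤ 1, hence tw(G) ≥ 2. Therefore the treewidth is 2.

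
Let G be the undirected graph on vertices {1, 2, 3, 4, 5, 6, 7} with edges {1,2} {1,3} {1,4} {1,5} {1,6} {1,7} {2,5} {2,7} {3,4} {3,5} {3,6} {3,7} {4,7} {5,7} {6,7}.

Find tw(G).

3

A width-3 tree decomposition is:
Bags: B1 = {1, 2, 5, 7}  B2 = {1, 3, 5, 7}  B3 = {1, 3, 6, 7}  B4 = {1, 3, 4, 7}
Tree: B1–B2, B2–B3, B2–B4
Each bag holds 4 vertices, so the decomposition has width 3, which upper-bounds the treewidth. On the other hand G contains the 4-clique {1, 2, 5, 7}. A clique must lie in a single bag of any decomposition, so no decomposition can have width below 3. The upper and lower bounds meet at 3, so that is the treewidth.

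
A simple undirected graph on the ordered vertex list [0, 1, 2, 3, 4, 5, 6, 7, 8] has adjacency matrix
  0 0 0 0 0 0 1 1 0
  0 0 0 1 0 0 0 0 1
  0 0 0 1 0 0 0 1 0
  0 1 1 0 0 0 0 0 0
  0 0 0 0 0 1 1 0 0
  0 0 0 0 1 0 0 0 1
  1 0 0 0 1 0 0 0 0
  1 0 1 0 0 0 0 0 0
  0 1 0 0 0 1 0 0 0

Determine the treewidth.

2

A width-2 tree decomposition is:
Bags: B1 = {0, 2, 7}  B2 = {0, 2, 6}  B3 = {2, 4, 6}  B4 = {2, 4, 5}  B5 = {2, 5, 8}  B6 = {1, 2, 8}  B7 = {1, 2, 3}
Tree: B1–B2, B2–B3, B3–B4, B4–B5, B5–B6, B6–B7
The largest bag has 3 vertices, giving width 2; this decomposition certifies tw(G) ≤ 2. Since 2–7–0–6–4–5–8–1–3–2 is a cycle in G, G is not acyclic. Forests are exactly the graphs of treewidth ≤ 1, so tw(G) ≥ 2. Combining the bounds, tw(G) = 2.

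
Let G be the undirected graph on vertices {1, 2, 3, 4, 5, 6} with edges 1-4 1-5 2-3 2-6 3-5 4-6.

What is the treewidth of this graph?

2

A width-2 tree decomposition is:
Bags: B1 = {1, 4, 6}  B2 = {1, 5, 6}  B3 = {3, 5, 6}  B4 = {2, 3, 6}
Tree: B1–B2, B2–B3, B3–B4
Every bag has size at most 3, so the width is 3 − 1 = 2 and tw(G) ≤ 2. For the lower bound, G contains the cycle 6–4–1–5–3–2–6, so G is not a forest; only forests have treewidth ≤ 1, hence tw(G) ≥ 2. Combining the bounds, tw(G) = 2.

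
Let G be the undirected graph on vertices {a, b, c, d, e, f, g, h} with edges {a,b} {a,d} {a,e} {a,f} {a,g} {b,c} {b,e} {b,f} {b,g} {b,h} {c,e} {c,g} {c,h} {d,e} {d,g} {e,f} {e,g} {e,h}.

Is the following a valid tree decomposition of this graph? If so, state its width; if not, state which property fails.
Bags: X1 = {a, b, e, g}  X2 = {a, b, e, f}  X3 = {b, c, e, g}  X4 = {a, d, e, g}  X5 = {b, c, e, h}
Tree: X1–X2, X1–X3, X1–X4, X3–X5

Yes; width 3.

Checking the three conditions: (i) the bags cover all of {a, b, c, d, e, f, g, h}; (ii) for each edge, some bag contains both endpoints; (iii) the bags containing any fixed vertex form a subtree. All hold, so the decomposition is valid with width 4 − 1 = 3.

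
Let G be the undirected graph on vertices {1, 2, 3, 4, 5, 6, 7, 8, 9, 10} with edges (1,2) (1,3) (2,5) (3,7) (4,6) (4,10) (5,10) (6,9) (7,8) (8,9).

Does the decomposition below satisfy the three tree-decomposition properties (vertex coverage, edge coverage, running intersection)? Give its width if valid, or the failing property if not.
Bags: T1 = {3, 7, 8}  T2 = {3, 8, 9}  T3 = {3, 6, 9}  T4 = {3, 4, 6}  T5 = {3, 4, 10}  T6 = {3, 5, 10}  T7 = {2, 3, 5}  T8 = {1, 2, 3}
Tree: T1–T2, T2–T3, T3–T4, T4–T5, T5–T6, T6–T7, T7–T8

Yes; width 2.

Vertex coverage: the bags together contain {1, 2, 3, 4, 5, 6, 7, 8, 9, 10}, the full vertex set. Edge coverage: each edge of G has both endpoints in at least one bag. Running intersection: for every vertex, the bags containing it form a connected subtree. All three properties hold, so this is a valid tree decomposition of width max|bag| − 1 = 2, and hence tw(G) ≤ 2.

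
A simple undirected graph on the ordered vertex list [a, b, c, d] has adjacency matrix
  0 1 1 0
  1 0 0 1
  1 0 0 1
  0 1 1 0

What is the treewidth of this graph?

A width-2 tree decomposition is:
Bags: B1 = {a, b, c}  B2 = {b, c, d}
Tree: B1–B2
Every bag has size at most 3, so the width is 3 − 1 = 2 and tw(G) ≤ 2. Since c–a–b–d–c is a cycle in G, G is not acyclic. Forests are exactly the graphs of treewidth ≤ 1, so tw(G) ≥ 2. Combining the bounds, tw(G) = 2.

2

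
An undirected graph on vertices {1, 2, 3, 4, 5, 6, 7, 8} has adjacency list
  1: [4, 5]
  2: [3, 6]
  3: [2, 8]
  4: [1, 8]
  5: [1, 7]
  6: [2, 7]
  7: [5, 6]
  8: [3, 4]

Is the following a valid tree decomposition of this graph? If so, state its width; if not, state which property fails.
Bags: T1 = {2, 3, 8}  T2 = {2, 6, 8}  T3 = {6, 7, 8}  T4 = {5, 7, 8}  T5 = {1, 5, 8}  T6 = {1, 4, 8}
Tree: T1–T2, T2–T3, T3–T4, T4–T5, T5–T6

Checking the three conditions: (i) the bags cover all of {1, 2, 3, 4, 5, 6, 7, 8}; (ii) for each edge, some bag contains both endpoints; (iii) the bags containing any fixed vertex form a subtree. All hold, so the decomposition is valid with width 3 − 1 = 2.

Yes; width 2.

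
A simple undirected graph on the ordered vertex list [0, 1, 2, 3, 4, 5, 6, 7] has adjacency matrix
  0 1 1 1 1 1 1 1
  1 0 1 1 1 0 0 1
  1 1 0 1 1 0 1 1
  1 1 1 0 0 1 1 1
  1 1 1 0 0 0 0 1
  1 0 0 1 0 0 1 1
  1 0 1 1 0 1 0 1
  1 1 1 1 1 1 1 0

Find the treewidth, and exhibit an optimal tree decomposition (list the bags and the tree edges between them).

Treewidth 4.
One such decomposition:
Bags: B1 = {0, 2, 3, 6, 7}  B2 = {0, 1, 2, 3, 7}  B3 = {0, 1, 2, 4, 7}  B4 = {0, 3, 5, 6, 7}
Tree: B1–B2, B2–B3, B1–B4

The largest bag has 5 vertices, giving width 4; this decomposition certifies tw(G) ≤ 4. Conversely, {0, 1, 2, 3, 7} is a clique of size 5, and the vertices of any clique must share a bag in every tree decomposition; so some bag has ≥ 5 vertices and tw(G) ≥ 4. Therefore the treewidth is 4.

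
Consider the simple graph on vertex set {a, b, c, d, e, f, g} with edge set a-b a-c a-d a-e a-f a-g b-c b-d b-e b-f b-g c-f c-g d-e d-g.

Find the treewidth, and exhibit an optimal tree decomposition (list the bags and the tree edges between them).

Treewidth 3.
Bags: B1 = {a, b, d, g}  B2 = {a, b, c, g}  B3 = {a, b, c, f}  B4 = {a, b, d, e}
Tree: B1–B2, B2–B3, B1–B4

Each bag holds 4 vertices, so the decomposition has width 3, which upper-bounds the treewidth. For the lower bound, the 4 vertices {a, b, d, g} are pairwise adjacent, and any tree decomposition puts a clique entirely inside one bag — forcing width ≥ 3. Hence tw(G) = 3 exactly.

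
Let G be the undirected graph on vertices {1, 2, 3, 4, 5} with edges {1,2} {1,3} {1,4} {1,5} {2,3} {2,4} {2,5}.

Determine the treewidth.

A width-2 tree decomposition is:
Bags: B1 = {1, 2, 4}  B2 = {1, 2, 3}  B3 = {1, 2, 5}
Tree: B1–B2, B1–B3
The largest bag has 3 vertices, giving width 2; this decomposition certifies tw(G) ≤ 2. On the other hand G contains the 3-clique {1, 2, 3}. A clique must lie in a single bag of any decomposition, so no decomposition can have width below 2. Combining the bounds, tw(G) = 2.

2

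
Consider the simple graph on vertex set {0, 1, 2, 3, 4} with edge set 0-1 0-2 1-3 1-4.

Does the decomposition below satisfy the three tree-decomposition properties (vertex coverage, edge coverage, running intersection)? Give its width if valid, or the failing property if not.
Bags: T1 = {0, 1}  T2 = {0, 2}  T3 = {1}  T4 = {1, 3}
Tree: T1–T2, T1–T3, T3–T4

A tree decomposition must satisfy three properties: every vertex lies in some bag; for every edge, both endpoints lie together in some bag; and for every vertex, the bags containing it form a connected subtree. Here vertex 4 appears in no bag, so the decomposition is invalid.

No — vertex 4 appears in no bag.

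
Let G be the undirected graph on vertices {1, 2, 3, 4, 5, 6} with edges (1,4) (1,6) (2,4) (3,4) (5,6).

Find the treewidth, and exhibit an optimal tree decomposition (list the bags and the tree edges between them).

Treewidth 1.
One optimal decomposition is:
Bags: B1 = {3, 4}  B2 = {2, 4}  B3 = {1, 4}  B4 = {1, 6}  B5 = {5, 6}
Tree: B1–B2, B1–B3, B3–B4, B4–B5

Each bag holds 2 vertices, so the decomposition has width 1, which upper-bounds the treewidth. Since G has at least one edge (e.g. 4–3), it is not an edgeless graph, so tw(G) ≥ 1. The upper and lower bounds meet at 1, so that is the treewidth.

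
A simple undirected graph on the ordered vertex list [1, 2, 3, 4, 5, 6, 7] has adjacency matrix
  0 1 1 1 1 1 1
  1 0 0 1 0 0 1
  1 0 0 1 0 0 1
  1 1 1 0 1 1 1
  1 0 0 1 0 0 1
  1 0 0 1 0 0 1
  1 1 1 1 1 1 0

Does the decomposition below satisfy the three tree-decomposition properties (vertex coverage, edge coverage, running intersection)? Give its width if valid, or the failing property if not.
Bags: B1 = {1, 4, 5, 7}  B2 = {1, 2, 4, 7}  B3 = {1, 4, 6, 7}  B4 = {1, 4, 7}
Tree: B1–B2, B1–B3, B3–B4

A tree decomposition must satisfy three properties: every vertex lies in some bag; for every edge, both endpoints lie together in some bag; and for every vertex, the bags containing it form a connected subtree. Here vertex 3 appears in no bag, so the decomposition is invalid.

No — vertex 3 appears in no bag.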